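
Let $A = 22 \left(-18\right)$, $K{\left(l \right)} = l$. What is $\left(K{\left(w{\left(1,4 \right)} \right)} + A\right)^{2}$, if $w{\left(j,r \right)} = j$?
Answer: $156025$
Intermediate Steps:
$A = -396$
$\left(K{\left(w{\left(1,4 \right)} \right)} + A\right)^{2} = \left(1 - 396\right)^{2} = \left(-395\right)^{2} = 156025$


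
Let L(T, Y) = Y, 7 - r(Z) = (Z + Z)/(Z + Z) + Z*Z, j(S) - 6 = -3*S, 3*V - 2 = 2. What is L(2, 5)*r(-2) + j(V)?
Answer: 12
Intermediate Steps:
V = 4/3 (V = ⅔ + (⅓)*2 = ⅔ + ⅔ = 4/3 ≈ 1.3333)
j(S) = 6 - 3*S
r(Z) = 6 - Z² (r(Z) = 7 - ((Z + Z)/(Z + Z) + Z*Z) = 7 - ((2*Z)/((2*Z)) + Z²) = 7 - ((2*Z)*(1/(2*Z)) + Z²) = 7 - (1 + Z²) = 7 + (-1 - Z²) = 6 - Z²)
L(2, 5)*r(-2) + j(V) = 5*(6 - 1*(-2)²) + (6 - 3*4/3) = 5*(6 - 1*4) + (6 - 4) = 5*(6 - 4) + 2 = 5*2 + 2 = 10 + 2 = 12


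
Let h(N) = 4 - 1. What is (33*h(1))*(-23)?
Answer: -2277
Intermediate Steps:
h(N) = 3
(33*h(1))*(-23) = (33*3)*(-23) = 99*(-23) = -2277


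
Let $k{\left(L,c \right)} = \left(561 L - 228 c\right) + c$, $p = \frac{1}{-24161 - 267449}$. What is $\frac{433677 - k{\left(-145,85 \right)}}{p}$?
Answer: $-155812180370$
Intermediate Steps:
$p = - \frac{1}{291610}$ ($p = \frac{1}{-291610} = - \frac{1}{291610} \approx -3.4292 \cdot 10^{-6}$)
$k{\left(L,c \right)} = - 227 c + 561 L$ ($k{\left(L,c \right)} = \left(- 228 c + 561 L\right) + c = - 227 c + 561 L$)
$\frac{433677 - k{\left(-145,85 \right)}}{p} = \frac{433677 - \left(\left(-227\right) 85 + 561 \left(-145\right)\right)}{- \frac{1}{291610}} = \left(433677 - \left(-19295 - 81345\right)\right) \left(-291610\right) = \left(433677 - -100640\right) \left(-291610\right) = \left(433677 + 100640\right) \left(-291610\right) = 534317 \left(-291610\right) = -155812180370$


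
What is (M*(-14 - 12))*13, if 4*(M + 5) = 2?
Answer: 1521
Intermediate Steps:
M = -9/2 (M = -5 + (¼)*2 = -5 + ½ = -9/2 ≈ -4.5000)
(M*(-14 - 12))*13 = -9*(-14 - 12)/2*13 = -9/2*(-26)*13 = 117*13 = 1521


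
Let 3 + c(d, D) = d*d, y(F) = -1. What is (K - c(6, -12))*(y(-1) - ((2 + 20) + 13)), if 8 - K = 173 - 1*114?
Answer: 3024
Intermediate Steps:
K = -51 (K = 8 - (173 - 1*114) = 8 - (173 - 114) = 8 - 1*59 = 8 - 59 = -51)
c(d, D) = -3 + d² (c(d, D) = -3 + d*d = -3 + d²)
(K - c(6, -12))*(y(-1) - ((2 + 20) + 13)) = (-51 - (-3 + 6²))*(-1 - ((2 + 20) + 13)) = (-51 - (-3 + 36))*(-1 - (22 + 13)) = (-51 - 1*33)*(-1 - 1*35) = (-51 - 33)*(-1 - 35) = -84*(-36) = 3024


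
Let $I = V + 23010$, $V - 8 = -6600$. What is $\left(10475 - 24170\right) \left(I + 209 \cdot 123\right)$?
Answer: $-576901875$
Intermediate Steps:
$V = -6592$ ($V = 8 - 6600 = -6592$)
$I = 16418$ ($I = -6592 + 23010 = 16418$)
$\left(10475 - 24170\right) \left(I + 209 \cdot 123\right) = \left(10475 - 24170\right) \left(16418 + 209 \cdot 123\right) = - 13695 \left(16418 + 25707\right) = \left(-13695\right) 42125 = -576901875$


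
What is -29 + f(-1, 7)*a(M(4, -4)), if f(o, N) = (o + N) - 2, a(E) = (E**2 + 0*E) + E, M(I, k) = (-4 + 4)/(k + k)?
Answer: -29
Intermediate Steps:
M(I, k) = 0 (M(I, k) = 0/((2*k)) = 0*(1/(2*k)) = 0)
a(E) = E + E**2 (a(E) = (E**2 + 0) + E = E**2 + E = E + E**2)
f(o, N) = -2 + N + o (f(o, N) = (N + o) - 2 = -2 + N + o)
-29 + f(-1, 7)*a(M(4, -4)) = -29 + (-2 + 7 - 1)*(0*(1 + 0)) = -29 + 4*(0*1) = -29 + 4*0 = -29 + 0 = -29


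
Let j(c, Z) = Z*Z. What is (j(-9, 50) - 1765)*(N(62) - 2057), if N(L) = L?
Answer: -1466325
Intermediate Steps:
j(c, Z) = Z**2
(j(-9, 50) - 1765)*(N(62) - 2057) = (50**2 - 1765)*(62 - 2057) = (2500 - 1765)*(-1995) = 735*(-1995) = -1466325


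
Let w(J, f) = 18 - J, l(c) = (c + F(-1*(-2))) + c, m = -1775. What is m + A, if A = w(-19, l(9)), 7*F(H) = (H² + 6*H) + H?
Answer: -1738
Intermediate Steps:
F(H) = H + H²/7 (F(H) = ((H² + 6*H) + H)/7 = (H² + 7*H)/7 = H + H²/7)
l(c) = 18/7 + 2*c (l(c) = (c + (-1*(-2))*(7 - 1*(-2))/7) + c = (c + (⅐)*2*(7 + 2)) + c = (c + (⅐)*2*9) + c = (c + 18/7) + c = (18/7 + c) + c = 18/7 + 2*c)
A = 37 (A = 18 - 1*(-19) = 18 + 19 = 37)
m + A = -1775 + 37 = -1738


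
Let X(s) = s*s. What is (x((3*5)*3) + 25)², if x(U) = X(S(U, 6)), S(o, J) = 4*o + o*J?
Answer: 41016375625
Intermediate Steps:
S(o, J) = 4*o + J*o
X(s) = s²
x(U) = 100*U² (x(U) = (U*(4 + 6))² = (U*10)² = (10*U)² = 100*U²)
(x((3*5)*3) + 25)² = (100*((3*5)*3)² + 25)² = (100*(15*3)² + 25)² = (100*45² + 25)² = (100*2025 + 25)² = (202500 + 25)² = 202525² = 41016375625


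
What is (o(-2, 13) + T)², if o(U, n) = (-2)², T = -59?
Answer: 3025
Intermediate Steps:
o(U, n) = 4
(o(-2, 13) + T)² = (4 - 59)² = (-55)² = 3025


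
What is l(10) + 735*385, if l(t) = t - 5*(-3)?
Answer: 283000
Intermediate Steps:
l(t) = 15 + t (l(t) = t + 15 = 15 + t)
l(10) + 735*385 = (15 + 10) + 735*385 = 25 + 282975 = 283000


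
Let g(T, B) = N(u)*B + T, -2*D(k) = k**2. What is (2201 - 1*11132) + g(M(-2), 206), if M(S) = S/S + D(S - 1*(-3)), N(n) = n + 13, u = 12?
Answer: -7561/2 ≈ -3780.5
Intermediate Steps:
D(k) = -k**2/2
N(n) = 13 + n
M(S) = 1 - (3 + S)**2/2 (M(S) = S/S - (S - 1*(-3))**2/2 = 1 - (S + 3)**2/2 = 1 - (3 + S)**2/2)
g(T, B) = T + 25*B (g(T, B) = (13 + 12)*B + T = 25*B + T = T + 25*B)
(2201 - 1*11132) + g(M(-2), 206) = (2201 - 1*11132) + ((1 - (3 - 2)**2/2) + 25*206) = (2201 - 11132) + ((1 - 1/2*1**2) + 5150) = -8931 + ((1 - 1/2*1) + 5150) = -8931 + ((1 - 1/2) + 5150) = -8931 + (1/2 + 5150) = -8931 + 10301/2 = -7561/2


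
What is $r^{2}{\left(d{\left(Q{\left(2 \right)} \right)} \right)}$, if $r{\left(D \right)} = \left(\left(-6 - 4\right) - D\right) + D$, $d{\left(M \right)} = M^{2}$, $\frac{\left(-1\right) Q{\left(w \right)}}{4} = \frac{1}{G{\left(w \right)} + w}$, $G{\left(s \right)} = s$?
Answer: $100$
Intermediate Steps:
$Q{\left(w \right)} = - \frac{2}{w}$ ($Q{\left(w \right)} = - \frac{4}{w + w} = - \frac{4}{2 w} = - 4 \frac{1}{2 w} = - \frac{2}{w}$)
$r{\left(D \right)} = -10$ ($r{\left(D \right)} = \left(\left(-6 - 4\right) - D\right) + D = \left(-10 - D\right) + D = -10$)
$r^{2}{\left(d{\left(Q{\left(2 \right)} \right)} \right)} = \left(-10\right)^{2} = 100$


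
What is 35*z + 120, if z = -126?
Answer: -4290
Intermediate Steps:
35*z + 120 = 35*(-126) + 120 = -4410 + 120 = -4290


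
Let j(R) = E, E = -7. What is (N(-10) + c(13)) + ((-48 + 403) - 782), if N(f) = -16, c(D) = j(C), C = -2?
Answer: -450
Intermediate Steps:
j(R) = -7
c(D) = -7
(N(-10) + c(13)) + ((-48 + 403) - 782) = (-16 - 7) + ((-48 + 403) - 782) = -23 + (355 - 782) = -23 - 427 = -450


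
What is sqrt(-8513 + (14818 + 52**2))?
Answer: 3*sqrt(1001) ≈ 94.916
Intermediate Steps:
sqrt(-8513 + (14818 + 52**2)) = sqrt(-8513 + (14818 + 2704)) = sqrt(-8513 + 17522) = sqrt(9009) = 3*sqrt(1001)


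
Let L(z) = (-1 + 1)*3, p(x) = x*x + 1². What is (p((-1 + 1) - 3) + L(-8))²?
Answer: 100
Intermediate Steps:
p(x) = 1 + x² (p(x) = x² + 1 = 1 + x²)
L(z) = 0 (L(z) = 0*3 = 0)
(p((-1 + 1) - 3) + L(-8))² = ((1 + ((-1 + 1) - 3)²) + 0)² = ((1 + (0 - 3)²) + 0)² = ((1 + (-3)²) + 0)² = ((1 + 9) + 0)² = (10 + 0)² = 10² = 100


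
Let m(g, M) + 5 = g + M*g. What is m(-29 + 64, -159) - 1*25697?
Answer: -31232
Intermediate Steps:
m(g, M) = -5 + g + M*g (m(g, M) = -5 + (g + M*g) = -5 + g + M*g)
m(-29 + 64, -159) - 1*25697 = (-5 + (-29 + 64) - 159*(-29 + 64)) - 1*25697 = (-5 + 35 - 159*35) - 25697 = (-5 + 35 - 5565) - 25697 = -5535 - 25697 = -31232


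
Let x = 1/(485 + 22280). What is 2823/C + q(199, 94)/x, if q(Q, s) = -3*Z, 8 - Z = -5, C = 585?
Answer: -173126884/195 ≈ -8.8783e+5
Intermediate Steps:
Z = 13 (Z = 8 - 1*(-5) = 8 + 5 = 13)
x = 1/22765 ≈ 4.3927e-5
q(Q, s) = -39 (q(Q, s) = -3*13 = -39)
2823/C + q(199, 94)/x = 2823/585 - 39/1/22765 = 2823*(1/585) - 39*22765 = 941/195 - 887835 = -173126884/195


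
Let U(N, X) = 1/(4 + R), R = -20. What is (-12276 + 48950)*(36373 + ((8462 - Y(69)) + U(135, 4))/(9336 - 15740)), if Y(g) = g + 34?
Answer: 68338135925873/51232 ≈ 1.3339e+9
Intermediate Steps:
Y(g) = 34 + g
U(N, X) = -1/16 (U(N, X) = 1/(4 - 20) = 1/(-16) = -1/16)
(-12276 + 48950)*(36373 + ((8462 - Y(69)) + U(135, 4))/(9336 - 15740)) = (-12276 + 48950)*(36373 + ((8462 - (34 + 69)) - 1/16)/(9336 - 15740)) = 36674*(36373 + ((8462 - 1*103) - 1/16)/(-6404)) = 36674*(36373 + ((8462 - 103) - 1/16)*(-1/6404)) = 36674*(36373 + (8359 - 1/16)*(-1/6404)) = 36674*(36373 + (133743/16)*(-1/6404)) = 36674*(36373 - 133743/102464) = 36674*(3726789329/102464) = 68338135925873/51232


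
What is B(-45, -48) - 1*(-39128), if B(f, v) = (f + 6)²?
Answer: 40649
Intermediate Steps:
B(f, v) = (6 + f)²
B(-45, -48) - 1*(-39128) = (6 - 45)² - 1*(-39128) = (-39)² + 39128 = 1521 + 39128 = 40649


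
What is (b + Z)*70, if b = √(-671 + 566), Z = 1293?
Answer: 90510 + 70*I*√105 ≈ 90510.0 + 717.29*I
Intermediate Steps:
b = I*√105 (b = √(-105) = I*√105 ≈ 10.247*I)
(b + Z)*70 = (I*√105 + 1293)*70 = (1293 + I*√105)*70 = 90510 + 70*I*√105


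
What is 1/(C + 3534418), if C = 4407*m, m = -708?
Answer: 1/414262 ≈ 2.4139e-6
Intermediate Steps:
C = -3120156 (C = 4407*(-708) = -3120156)
1/(C + 3534418) = 1/(-3120156 + 3534418) = 1/414262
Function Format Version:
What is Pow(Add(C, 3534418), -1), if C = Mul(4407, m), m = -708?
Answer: Rational(1, 414262) ≈ 2.4139e-6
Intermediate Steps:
C = -3120156 (C = Mul(4407, -708) = -3120156)
Pow(Add(C, 3534418), -1) = Pow(Add(-3120156, 3534418), -1) = Pow(414262, -1) = Rational(1, 414262)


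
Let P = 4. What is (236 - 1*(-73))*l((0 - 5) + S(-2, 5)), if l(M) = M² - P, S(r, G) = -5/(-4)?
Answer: 49749/16 ≈ 3109.3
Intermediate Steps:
S(r, G) = 5/4 (S(r, G) = -5*(-¼) = 5/4)
l(M) = -4 + M² (l(M) = M² - 1*4 = M² - 4 = -4 + M²)
(236 - 1*(-73))*l((0 - 5) + S(-2, 5)) = (236 - 1*(-73))*(-4 + ((0 - 5) + 5/4)²) = (236 + 73)*(-4 + (-5 + 5/4)²) = 309*(-4 + (-15/4)²) = 309*(-4 + 225/16) = 309*(161/16) = 49749/16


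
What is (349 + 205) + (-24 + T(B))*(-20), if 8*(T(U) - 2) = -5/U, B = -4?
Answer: 7927/8 ≈ 990.88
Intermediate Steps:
T(U) = 2 - 5/(8*U) (T(U) = 2 + (-5/U)/8 = 2 - 5/(8*U))
(349 + 205) + (-24 + T(B))*(-20) = (349 + 205) + (-24 + (2 - 5/8/(-4)))*(-20) = 554 + (-24 + (2 - 5/8*(-¼)))*(-20) = 554 + (-24 + (2 + 5/32))*(-20) = 554 + (-24 + 69/32)*(-20) = 554 - 699/32*(-20) = 554 + 3495/8 = 7927/8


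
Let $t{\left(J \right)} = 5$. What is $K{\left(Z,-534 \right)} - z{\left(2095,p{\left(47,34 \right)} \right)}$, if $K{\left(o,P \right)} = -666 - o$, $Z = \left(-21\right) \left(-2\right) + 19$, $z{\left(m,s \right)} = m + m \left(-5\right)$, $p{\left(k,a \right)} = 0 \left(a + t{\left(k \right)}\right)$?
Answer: $7653$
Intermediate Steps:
$p{\left(k,a \right)} = 0$ ($p{\left(k,a \right)} = 0 \left(a + 5\right) = 0 \left(5 + a\right) = 0$)
$z{\left(m,s \right)} = - 4 m$ ($z{\left(m,s \right)} = m - 5 m = - 4 m$)
$Z = 61$ ($Z = 42 + 19 = 61$)
$K{\left(Z,-534 \right)} - z{\left(2095,p{\left(47,34 \right)} \right)} = \left(-666 - 61\right) - \left(-4\right) 2095 = \left(-666 - 61\right) - -8380 = -727 + 8380 = 7653$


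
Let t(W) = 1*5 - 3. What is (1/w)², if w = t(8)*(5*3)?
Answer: 1/900 ≈ 0.0011111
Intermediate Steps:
t(W) = 2 (t(W) = 5 - 3 = 2)
w = 30 (w = 2*(5*3) = 2*15 = 30)
(1/w)² = (1/30)² = 1/900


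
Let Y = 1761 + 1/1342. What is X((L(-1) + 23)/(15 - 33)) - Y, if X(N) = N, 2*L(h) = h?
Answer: -4729881/2684 ≈ -1762.3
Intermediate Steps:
L(h) = h/2
Y = 2363263/1342 (Y = 1761 + 1/1342 = 2363263/1342 ≈ 1761.0)
X((L(-1) + 23)/(15 - 33)) - Y = ((1/2)*(-1) + 23)/(15 - 33) - 1*2363263/1342 = (-1/2 + 23)/(-18) - 2363263/1342 = (45/2)*(-1/18) - 2363263/1342 = -5/4 - 2363263/1342 = -4729881/2684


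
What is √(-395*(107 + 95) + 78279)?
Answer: I*√1511 ≈ 38.872*I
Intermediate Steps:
√(-395*(107 + 95) + 78279) = √(-395*202 + 78279) = √(-1*79790 + 78279) = √(-79790 + 78279) = √(-1511) = I*√1511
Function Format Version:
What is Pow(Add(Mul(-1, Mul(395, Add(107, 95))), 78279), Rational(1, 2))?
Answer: Mul(I, Pow(1511, Rational(1, 2))) ≈ Mul(38.872, I)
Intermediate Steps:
Pow(Add(Mul(-1, Mul(395, Add(107, 95))), 78279), Rational(1, 2)) = Pow(Add(Mul(-1, Mul(395, 202)), 78279), Rational(1, 2)) = Pow(Add(Mul(-1, 79790), 78279), Rational(1, 2)) = Pow(Add(-79790, 78279), Rational(1, 2)) = Pow(-1511, Rational(1, 2)) = Mul(I, Pow(1511, Rational(1, 2)))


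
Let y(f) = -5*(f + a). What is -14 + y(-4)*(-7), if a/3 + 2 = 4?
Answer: 56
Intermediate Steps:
a = 6 (a = -6 + 3*4 = -6 + 12 = 6)
y(f) = -30 - 5*f (y(f) = -5*(f + 6) = -5*(6 + f) = -30 - 5*f)
-14 + y(-4)*(-7) = -14 + (-30 - 5*(-4))*(-7) = -14 + (-30 + 20)*(-7) = -14 - 10*(-7) = -14 + 70 = 56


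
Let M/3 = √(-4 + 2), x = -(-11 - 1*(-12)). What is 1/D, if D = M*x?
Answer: I*√2/6 ≈ 0.2357*I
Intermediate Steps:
x = -1 (x = -(-11 + 12) = -1*1 = -1)
M = 3*I*√2 (M = 3*√(-4 + 2) = 3*√(-2) = 3*(I*√2) = 3*I*√2 ≈ 4.2426*I)
D = -3*I*√2 (D = (3*I*√2)*(-1) = -3*I*√2 ≈ -4.2426*I)
1/D = 1/(-3*I*√2) = I*√2/6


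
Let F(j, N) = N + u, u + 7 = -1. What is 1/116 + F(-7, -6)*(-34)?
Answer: 55217/116 ≈ 476.01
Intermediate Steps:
u = -8 (u = -7 - 1 = -8)
F(j, N) = -8 + N (F(j, N) = N - 8 = -8 + N)
1/116 + F(-7, -6)*(-34) = 1/116 + (-8 - 6)*(-34) = 1/116 - 14*(-34) = 1/116 + 476 = 55217/116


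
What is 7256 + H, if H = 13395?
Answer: 20651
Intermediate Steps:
7256 + H = 7256 + 13395 = 20651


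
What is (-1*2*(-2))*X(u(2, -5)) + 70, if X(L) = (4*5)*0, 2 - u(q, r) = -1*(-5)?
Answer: 70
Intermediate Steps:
u(q, r) = -3 (u(q, r) = 2 - (-1)*(-5) = 2 - 1*5 = 2 - 5 = -3)
X(L) = 0 (X(L) = 20*0 = 0)
(-1*2*(-2))*X(u(2, -5)) + 70 = (-1*2*(-2))*0 + 70 = -2*(-2)*0 + 70 = 4*0 + 70 = 0 + 70 = 70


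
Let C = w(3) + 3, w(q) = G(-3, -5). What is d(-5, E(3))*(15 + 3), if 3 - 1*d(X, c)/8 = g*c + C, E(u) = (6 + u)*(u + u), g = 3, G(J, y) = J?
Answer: -22896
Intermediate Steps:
w(q) = -3
C = 0 (C = -3 + 3 = 0)
E(u) = 2*u*(6 + u) (E(u) = (6 + u)*(2*u) = 2*u*(6 + u))
d(X, c) = 24 - 24*c (d(X, c) = 24 - 8*(3*c + 0) = 24 - 24*c)
d(-5, E(3))*(15 + 3) = (24 - 48*3*(6 + 3))*(15 + 3) = (24 - 48*3*9)*18 = (24 - 24*54)*18 = (24 - 1296)*18 = -1272*18 = -22896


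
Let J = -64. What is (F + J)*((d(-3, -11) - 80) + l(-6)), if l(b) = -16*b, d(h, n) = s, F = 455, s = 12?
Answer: 10948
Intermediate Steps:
d(h, n) = 12
(F + J)*((d(-3, -11) - 80) + l(-6)) = (455 - 64)*((12 - 80) - 16*(-6)) = 391*(-68 + 96) = 391*28 = 10948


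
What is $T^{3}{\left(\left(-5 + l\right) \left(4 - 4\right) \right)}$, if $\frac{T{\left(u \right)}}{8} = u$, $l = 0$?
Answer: $0$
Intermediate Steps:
$T{\left(u \right)} = 8 u$
$T^{3}{\left(\left(-5 + l\right) \left(4 - 4\right) \right)} = \left(8 \left(-5 + 0\right) \left(4 - 4\right)\right)^{3} = \left(8 \left(\left(-5\right) 0\right)\right)^{3} = \left(8 \cdot 0\right)^{3} = 0^{3} = 0$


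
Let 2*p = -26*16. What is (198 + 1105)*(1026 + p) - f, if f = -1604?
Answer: 1067458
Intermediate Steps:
p = -208 (p = (-26*16)/2 = (½)*(-416) = -208)
(198 + 1105)*(1026 + p) - f = (198 + 1105)*(1026 - 208) - 1*(-1604) = 1303*818 + 1604 = 1065854 + 1604 = 1067458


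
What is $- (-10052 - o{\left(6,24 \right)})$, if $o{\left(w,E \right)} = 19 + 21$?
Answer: $10092$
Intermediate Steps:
$o{\left(w,E \right)} = 40$
$- (-10052 - o{\left(6,24 \right)}) = - (-10052 - 40) = \left(-1\right) \left(-10092\right) = 10092$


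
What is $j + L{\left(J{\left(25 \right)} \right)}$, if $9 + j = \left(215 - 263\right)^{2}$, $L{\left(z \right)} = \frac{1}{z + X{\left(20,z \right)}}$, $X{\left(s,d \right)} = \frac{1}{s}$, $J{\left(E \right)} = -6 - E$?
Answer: $\frac{1420585}{619} \approx 2295.0$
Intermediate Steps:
$L{\left(z \right)} = \frac{1}{\frac{1}{20} + z}$ ($L{\left(z \right)} = \frac{1}{z + \frac{1}{20}} = \frac{1}{\frac{1}{20} + z}$)
$j = 2295$ ($j = -9 + \left(215 - 263\right)^{2} = -9 + \left(-48\right)^{2} = -9 + 2304 = 2295$)
$j + L{\left(J{\left(25 \right)} \right)} = 2295 + \frac{20}{1 + 20 \left(-6 - 25\right)} = 2295 + \frac{20}{1 + 20 \left(-31\right)} = 2295 + \frac{20}{1 - 620} = 2295 + \frac{20}{-619} = 2295 + 20 \left(- \frac{1}{619}\right) = 2295 - \frac{20}{619} = \frac{1420585}{619}$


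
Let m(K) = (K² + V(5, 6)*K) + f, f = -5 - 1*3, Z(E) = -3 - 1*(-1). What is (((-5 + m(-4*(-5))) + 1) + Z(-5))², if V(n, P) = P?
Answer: 256036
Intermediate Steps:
Z(E) = -2 (Z(E) = -3 + 1 = -2)
f = -8 (f = -5 - 3 = -8)
m(K) = -8 + K² + 6*K (m(K) = (K² + 6*K) - 8 = -8 + K² + 6*K)
(((-5 + m(-4*(-5))) + 1) + Z(-5))² = (((-5 + (-8 + (-4*(-5))² + 6*(-4*(-5)))) + 1) - 2)² = (((-5 + (-8 + 20² + 6*20)) + 1) - 2)² = (((-5 + (-8 + 400 + 120)) + 1) - 2)² = (((-5 + 512) + 1) - 2)² = ((507 + 1) - 2)² = (508 - 2)² = 506² = 256036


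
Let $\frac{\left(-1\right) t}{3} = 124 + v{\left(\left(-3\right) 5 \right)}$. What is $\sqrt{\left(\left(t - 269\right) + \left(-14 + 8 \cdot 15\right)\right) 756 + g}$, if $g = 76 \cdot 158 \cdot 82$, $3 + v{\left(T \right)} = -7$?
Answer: $2 \sqrt{150719} \approx 776.45$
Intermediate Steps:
$v{\left(T \right)} = -10$ ($v{\left(T \right)} = -3 - 7 = -10$)
$t = -342$ ($t = - 3 \left(124 - 10\right) = \left(-3\right) 114 = -342$)
$g = 984656$ ($g = 12008 \cdot 82 = 984656$)
$\sqrt{\left(\left(t - 269\right) + \left(-14 + 8 \cdot 15\right)\right) 756 + g} = \sqrt{\left(\left(-342 - 269\right) + \left(-14 + 8 \cdot 15\right)\right) 756 + 984656} = \sqrt{\left(-611 + \left(-14 + 120\right)\right) 756 + 984656} = \sqrt{\left(-611 + 106\right) 756 + 984656} = \sqrt{\left(-505\right) 756 + 984656} = \sqrt{-381780 + 984656} = \sqrt{602876} = 2 \sqrt{150719}$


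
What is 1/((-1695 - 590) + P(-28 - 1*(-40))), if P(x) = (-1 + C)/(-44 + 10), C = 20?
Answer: -34/77709 ≈ -0.00043753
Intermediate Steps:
P(x) = -19/34 (P(x) = (-1 + 20)/(-44 + 10) = 19/(-34) = 19*(-1/34) = -19/34)
1/((-1695 - 590) + P(-28 - 1*(-40))) = 1/((-1695 - 590) - 19/34) = 1/(-2285 - 19/34) = 1/(-77709/34) = -34/77709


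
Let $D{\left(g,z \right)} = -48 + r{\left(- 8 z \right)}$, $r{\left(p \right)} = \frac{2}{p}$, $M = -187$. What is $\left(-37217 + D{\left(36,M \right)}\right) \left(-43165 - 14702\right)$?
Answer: $\frac{1612997430873}{748} \approx 2.1564 \cdot 10^{9}$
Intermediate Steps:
$D{\left(g,z \right)} = -48 - \frac{1}{4 z}$ ($D{\left(g,z \right)} = -48 + \frac{2}{\left(-8\right) z} = -48 + 2 \left(- \frac{1}{8 z}\right) = -48 - \frac{1}{4 z}$)
$\left(-37217 + D{\left(36,M \right)}\right) \left(-43165 - 14702\right) = \left(-37217 - \left(48 + \frac{1}{4 \left(-187\right)}\right)\right) \left(-43165 - 14702\right) = \left(-37217 - \frac{35903}{748}\right) \left(-57867\right) = \left(- \frac{27874219}{748}\right) \left(-57867\right) = \frac{1612997430873}{748}$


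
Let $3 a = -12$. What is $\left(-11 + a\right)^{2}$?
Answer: $225$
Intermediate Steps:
$a = -4$ ($a = \frac{1}{3} \left(-12\right) = -4$)
$\left(-11 + a\right)^{2} = \left(-11 - 4\right)^{2} = \left(-15\right)^{2} = 225$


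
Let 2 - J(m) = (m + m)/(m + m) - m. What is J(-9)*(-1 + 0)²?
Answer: -8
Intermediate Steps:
J(m) = 1 + m (J(m) = 2 - ((m + m)/(m + m) - m) = 2 - ((2*m)/((2*m)) - m) = 2 - ((2*m)*(1/(2*m)) - m) = 2 - (1 - m) = 2 + (-1 + m) = 1 + m)
J(-9)*(-1 + 0)² = (1 - 9)*(-1 + 0)² = -8*(-1)² = -8*1 = -8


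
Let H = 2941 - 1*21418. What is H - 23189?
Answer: -41666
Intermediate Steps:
H = -18477 (H = 2941 - 21418 = -18477)
H - 23189 = -18477 - 23189 = -41666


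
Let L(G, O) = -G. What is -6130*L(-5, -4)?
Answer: -30650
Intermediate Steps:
-6130*L(-5, -4) = -(-6130)*(-5) = -6130*5 = -30650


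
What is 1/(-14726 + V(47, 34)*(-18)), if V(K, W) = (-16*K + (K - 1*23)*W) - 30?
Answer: -1/15338 ≈ -6.5198e-5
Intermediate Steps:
V(K, W) = -30 - 16*K + W*(-23 + K) (V(K, W) = (-16*K + (K - 23)*W) - 30 = (-16*K + (-23 + K)*W) - 30 = (-16*K + W*(-23 + K)) - 30 = -30 - 16*K + W*(-23 + K))
1/(-14726 + V(47, 34)*(-18)) = 1/(-14726 + (-30 - 23*34 - 16*47 + 47*34)*(-18)) = 1/(-14726 + (-30 - 782 - 752 + 1598)*(-18)) = 1/(-14726 + 34*(-18)) = 1/(-14726 - 612) = 1/(-15338) = -1/15338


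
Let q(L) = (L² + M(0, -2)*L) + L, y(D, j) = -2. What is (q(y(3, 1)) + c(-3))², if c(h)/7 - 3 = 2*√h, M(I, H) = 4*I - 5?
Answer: 501 + 924*I*√3 ≈ 501.0 + 1600.4*I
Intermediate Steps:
M(I, H) = -5 + 4*I
c(h) = 21 + 14*√h (c(h) = 21 + 7*(2*√h) = 21 + 14*√h)
q(L) = L² - 4*L (q(L) = (L² + (-5 + 4*0)*L) + L = (L² + (-5 + 0)*L) + L = (L² - 5*L) + L = L² - 4*L)
(q(y(3, 1)) + c(-3))² = (-2*(-4 - 2) + (21 + 14*√(-3)))² = (-2*(-6) + (21 + 14*(I*√3)))² = (12 + (21 + 14*I*√3))² = (33 + 14*I*√3)²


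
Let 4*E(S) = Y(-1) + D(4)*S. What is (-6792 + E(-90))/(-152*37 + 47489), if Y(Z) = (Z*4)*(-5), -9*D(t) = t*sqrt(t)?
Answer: -6767/41865 ≈ -0.16164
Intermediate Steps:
D(t) = -t**(3/2)/9 (D(t) = -t*sqrt(t)/9 = -t**(3/2)/9)
Y(Z) = -20*Z (Y(Z) = (4*Z)*(-5) = -20*Z)
E(S) = 5 - 2*S/9 (E(S) = (-20*(-1) + (-4**(3/2)/9)*S)/4 = (20 + (-1/9*8)*S)/4 = (20 - 8*S/9)/4 = 5 - 2*S/9)
(-6792 + E(-90))/(-152*37 + 47489) = (-6792 + (5 - 2/9*(-90)))/(-152*37 + 47489) = (-6792 + (5 + 20))/(-5624 + 47489) = (-6792 + 25)/41865 = -6767*1/41865 = -6767/41865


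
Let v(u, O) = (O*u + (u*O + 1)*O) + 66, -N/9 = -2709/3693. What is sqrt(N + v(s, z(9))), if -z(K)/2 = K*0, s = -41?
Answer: 31*sqrt(114483)/1231 ≈ 8.5207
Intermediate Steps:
z(K) = 0 (z(K) = -2*K*0 = -2*0 = 0)
N = 8127/1231 (N = -(-24381)/3693 = -9*(-903/1231) = 8127/1231 ≈ 6.6020)
v(u, O) = 66 + O*u + O*(1 + O*u) (v(u, O) = (O*u + (O*u + 1)*O) + 66 = (O*u + (1 + O*u)*O) + 66 = (O*u + O*(1 + O*u)) + 66 = 66 + O*u + O*(1 + O*u))
sqrt(N + v(s, z(9))) = sqrt(8127/1231 + (66 + 0 + 0*(-41) - 41*0**2)) = sqrt(8127/1231 + (66 + 0 + 0 - 41*0)) = sqrt(8127/1231 + (66 + 0 + 0 + 0)) = sqrt(8127/1231 + 66) = sqrt(89373/1231) = 31*sqrt(114483)/1231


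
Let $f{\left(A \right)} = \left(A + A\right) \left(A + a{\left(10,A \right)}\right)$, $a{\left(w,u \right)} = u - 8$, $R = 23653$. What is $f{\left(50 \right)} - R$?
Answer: $-14453$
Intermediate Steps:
$a{\left(w,u \right)} = -8 + u$ ($a{\left(w,u \right)} = u - 8 = -8 + u$)
$f{\left(A \right)} = 2 A \left(-8 + 2 A\right)$ ($f{\left(A \right)} = \left(A + A\right) \left(A + \left(-8 + A\right)\right) = 2 A \left(-8 + 2 A\right)$)
$f{\left(50 \right)} - R = 4 \cdot 50 \left(-4 + 50\right) - 23653 = 4 \cdot 50 \cdot 46 - 23653 = 9200 - 23653 = -14453$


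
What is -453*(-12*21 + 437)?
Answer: -83805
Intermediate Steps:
-453*(-12*21 + 437) = -453*(-252 + 437) = -453*185 = -83805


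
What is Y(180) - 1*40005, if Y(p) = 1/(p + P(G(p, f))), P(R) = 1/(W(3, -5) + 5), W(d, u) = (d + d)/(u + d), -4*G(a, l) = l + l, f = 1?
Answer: -14441803/361 ≈ -40005.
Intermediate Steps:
G(a, l) = -l/2 (G(a, l) = -(l + l)/4 = -l/2)
W(d, u) = 2*d/(d + u) (W(d, u) = (2*d)/(d + u) = 2*d/(d + u))
P(R) = ½ (P(R) = 1/(2*3/(3 - 5) + 5) = 1/(2*3/(-2) + 5) = 1/(2*3*(-½) + 5) = 1/(-3 + 5) = 1/2 = ½)
Y(p) = 1/(½ + p) (Y(p) = 1/(p + ½) = 1/(½ + p))
Y(180) - 1*40005 = 2/(1 + 2*180) - 1*40005 = 2/(1 + 360) - 40005 = 2/361 - 40005 = -14441803/361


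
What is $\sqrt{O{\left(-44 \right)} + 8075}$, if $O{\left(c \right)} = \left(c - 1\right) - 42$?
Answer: $2 \sqrt{1997} \approx 89.376$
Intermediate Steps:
$O{\left(c \right)} = -43 + c$ ($O{\left(c \right)} = \left(-1 + c\right) - 42 = -43 + c$)
$\sqrt{O{\left(-44 \right)} + 8075} = \sqrt{\left(-43 - 44\right) + 8075} = \sqrt{-87 + 8075} = \sqrt{7988} = 2 \sqrt{1997}$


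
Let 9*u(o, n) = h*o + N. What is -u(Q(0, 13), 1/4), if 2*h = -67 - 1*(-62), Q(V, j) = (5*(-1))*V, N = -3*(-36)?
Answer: -12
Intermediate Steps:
N = 108
Q(V, j) = -5*V
h = -5/2 (h = (-67 - 1*(-62))/2 = (-67 + 62)/2 = (½)*(-5) = -5/2 ≈ -2.5000)
u(o, n) = 12 - 5*o/18 (u(o, n) = (-5*o/2 + 108)/9 = (108 - 5*o/2)/9 = 12 - 5*o/18)
-u(Q(0, 13), 1/4) = -(12 - (-25)*0/18) = -(12 - 5/18*0) = -(12 + 0) = -1*12 = -12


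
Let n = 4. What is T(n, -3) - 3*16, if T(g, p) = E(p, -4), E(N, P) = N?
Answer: -51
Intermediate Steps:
T(g, p) = p
T(n, -3) - 3*16 = -3 - 3*16 = -3 - 48 = -51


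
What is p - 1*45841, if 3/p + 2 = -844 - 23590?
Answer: -1120170679/24436 ≈ -45841.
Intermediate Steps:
p = -3/24436 (p = 3/(-2 + (-844 - 23590)) = 3/(-2 - 24434) = 3/(-24436) = 3*(-1/24436) = -3/24436 ≈ -0.00012277)
p - 1*45841 = -3/24436 - 1*45841 = -3/24436 - 45841 = -1120170679/24436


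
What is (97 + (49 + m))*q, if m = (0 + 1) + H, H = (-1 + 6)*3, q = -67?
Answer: -10854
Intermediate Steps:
H = 15 (H = 5*3 = 15)
m = 16 (m = (0 + 1) + 15 = 1 + 15 = 16)
(97 + (49 + m))*q = (97 + (49 + 16))*(-67) = (97 + 65)*(-67) = 162*(-67) = -10854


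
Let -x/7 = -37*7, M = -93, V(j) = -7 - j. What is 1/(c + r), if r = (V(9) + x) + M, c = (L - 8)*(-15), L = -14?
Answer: 1/2034 ≈ 0.00049164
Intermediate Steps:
c = 330 (c = (-14 - 8)*(-15) = -22*(-15) = 330)
x = 1813 (x = -(-259)*7 = -7*(-259) = 1813)
r = 1704 (r = ((-7 - 1*9) + 1813) - 93 = ((-7 - 9) + 1813) - 93 = (-16 + 1813) - 93 = 1797 - 93 = 1704)
1/(c + r) = 1/(330 + 1704) = 1/2034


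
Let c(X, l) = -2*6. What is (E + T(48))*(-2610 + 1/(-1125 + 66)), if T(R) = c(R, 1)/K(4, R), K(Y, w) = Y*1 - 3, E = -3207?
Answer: 2965762343/353 ≈ 8.4016e+6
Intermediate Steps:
c(X, l) = -12
K(Y, w) = -3 + Y (K(Y, w) = Y - 3 = -3 + Y)
T(R) = -12 (T(R) = -12/(-3 + 4) = -12/1 = -12*1 = -12)
(E + T(48))*(-2610 + 1/(-1125 + 66)) = (-3207 - 12)*(-2610 + 1/(-1125 + 66)) = -3219*(-2610 + 1/(-1059)) = -3219*(-2610 - 1/1059) = -3219*(-2763991/1059) = 2965762343/353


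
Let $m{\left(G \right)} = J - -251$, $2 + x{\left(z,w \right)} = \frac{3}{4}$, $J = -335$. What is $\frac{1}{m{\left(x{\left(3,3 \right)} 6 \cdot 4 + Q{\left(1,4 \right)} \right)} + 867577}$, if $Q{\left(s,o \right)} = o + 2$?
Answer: $\frac{1}{867493} \approx 1.1527 \cdot 10^{-6}$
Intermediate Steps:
$x{\left(z,w \right)} = - \frac{5}{4}$ ($x{\left(z,w \right)} = -2 + \frac{3}{4} = - \frac{5}{4}$)
$Q{\left(s,o \right)} = 2 + o$
$m{\left(G \right)} = -84$ ($m{\left(G \right)} = -335 - -251 = -335 + 251 = -84$)
$\frac{1}{m{\left(x{\left(3,3 \right)} 6 \cdot 4 + Q{\left(1,4 \right)} \right)} + 867577} = \frac{1}{-84 + 867577} = \frac{1}{867493}$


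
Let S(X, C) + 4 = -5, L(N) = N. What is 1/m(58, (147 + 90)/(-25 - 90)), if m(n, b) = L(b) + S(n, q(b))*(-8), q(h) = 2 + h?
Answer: 115/8043 ≈ 0.014298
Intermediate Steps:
S(X, C) = -9 (S(X, C) = -4 - 5 = -9)
m(n, b) = 72 + b (m(n, b) = b - 9*(-8) = b + 72 = 72 + b)
1/m(58, (147 + 90)/(-25 - 90)) = 1/(72 + (147 + 90)/(-25 - 90)) = 1/(72 + 237/(-115)) = 1/(72 + 237*(-1/115)) = 1/(72 - 237/115) = 1/(8043/115) = 115/8043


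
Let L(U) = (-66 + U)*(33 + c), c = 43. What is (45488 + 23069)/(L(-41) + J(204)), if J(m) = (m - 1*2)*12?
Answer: -68557/5708 ≈ -12.011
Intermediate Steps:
L(U) = -5016 + 76*U (L(U) = (-66 + U)*(33 + 43) = (-66 + U)*76 = -5016 + 76*U)
J(m) = -24 + 12*m (J(m) = (m - 2)*12 = (-2 + m)*12 = -24 + 12*m)
(45488 + 23069)/(L(-41) + J(204)) = (45488 + 23069)/((-5016 + 76*(-41)) + (-24 + 12*204)) = 68557/((-5016 - 3116) + (-24 + 2448)) = 68557/(-8132 + 2424) = 68557/(-5708) = 68557*(-1/5708) = -68557/5708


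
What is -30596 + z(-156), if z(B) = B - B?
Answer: -30596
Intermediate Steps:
z(B) = 0
-30596 + z(-156) = -30596 + 0 = -30596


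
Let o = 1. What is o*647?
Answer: 647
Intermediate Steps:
o*647 = 1*647 = 647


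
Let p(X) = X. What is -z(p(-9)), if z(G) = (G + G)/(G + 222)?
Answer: 6/71 ≈ 0.084507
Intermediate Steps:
z(G) = 2*G/(222 + G) (z(G) = (2*G)/(222 + G) = 2*G/(222 + G))
-z(p(-9)) = -2*(-9)/(222 - 9) = -2*(-9)/213 = -1*(-6/71) = 6/71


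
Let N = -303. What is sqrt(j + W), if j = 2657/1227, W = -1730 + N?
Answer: I*sqrt(3057480318)/1227 ≈ 45.065*I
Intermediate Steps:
W = -2033 (W = -1730 - 303 = -2033)
j = 2657/1227 (j = 2657*(1/1227) = 2657/1227 ≈ 2.1654)
sqrt(j + W) = sqrt(2657/1227 - 2033) = sqrt(-2491834/1227) = I*sqrt(3057480318)/1227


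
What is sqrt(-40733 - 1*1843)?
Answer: 4*I*sqrt(2661) ≈ 206.34*I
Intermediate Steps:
sqrt(-40733 - 1*1843) = sqrt(-40733 - 1843) = sqrt(-42576) = 4*I*sqrt(2661)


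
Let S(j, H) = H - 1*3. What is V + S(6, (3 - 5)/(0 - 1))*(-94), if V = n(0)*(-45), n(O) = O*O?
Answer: 94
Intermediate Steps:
n(O) = O²
S(j, H) = -3 + H (S(j, H) = H - 3 = -3 + H)
V = 0 (V = 0²*(-45) = 0*(-45) = 0)
V + S(6, (3 - 5)/(0 - 1))*(-94) = 0 + (-3 + (3 - 5)/(0 - 1))*(-94) = 0 + (-3 - 2/(-1))*(-94) = 0 + (-3 - 2*(-1))*(-94) = 0 + (-3 + 2)*(-94) = 0 - 1*(-94) = 0 + 94 = 94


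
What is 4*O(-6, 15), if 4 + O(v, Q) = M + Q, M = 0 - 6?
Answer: 20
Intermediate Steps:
M = -6
O(v, Q) = -10 + Q (O(v, Q) = -4 + (-6 + Q) = -10 + Q)
4*O(-6, 15) = 4*(-10 + 15) = 4*5 = 20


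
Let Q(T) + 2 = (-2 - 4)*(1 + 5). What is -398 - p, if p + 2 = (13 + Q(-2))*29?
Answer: 329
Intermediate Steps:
Q(T) = -38 (Q(T) = -2 + (-2 - 4)*(1 + 5) = -2 - 6*6 = -2 - 36 = -38)
p = -727 (p = -2 + (13 - 38)*29 = -2 - 25*29 = -2 - 725 = -727)
-398 - p = -398 - 1*(-727) = -398 + 727 = 329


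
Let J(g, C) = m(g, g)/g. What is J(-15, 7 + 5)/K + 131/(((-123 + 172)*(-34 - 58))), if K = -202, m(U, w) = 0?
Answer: -131/4508 ≈ -0.029059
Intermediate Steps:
J(g, C) = 0 (J(g, C) = 0/g = 0)
J(-15, 7 + 5)/K + 131/(((-123 + 172)*(-34 - 58))) = 0/(-202) + 131/(((-123 + 172)*(-34 - 58))) = 0*(-1/202) + 131/((49*(-92))) = 0 + 131/(-4508) = 0 + 131*(-1/4508) = 0 - 131/4508 = -131/4508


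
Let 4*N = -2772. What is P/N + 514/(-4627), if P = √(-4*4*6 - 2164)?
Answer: -514/4627 - 2*I*√565/693 ≈ -0.11109 - 0.068599*I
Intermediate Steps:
N = -693 (N = (¼)*(-2772) = -693)
P = 2*I*√565 (P = √(-16*6 - 2164) = √(-96 - 2164) = √(-2260) = 2*I*√565 ≈ 47.539*I)
P/N + 514/(-4627) = (2*I*√565)/(-693) + 514/(-4627) = (2*I*√565)*(-1/693) + 514*(-1/4627) = -2*I*√565/693 - 514/4627 = -514/4627 - 2*I*√565/693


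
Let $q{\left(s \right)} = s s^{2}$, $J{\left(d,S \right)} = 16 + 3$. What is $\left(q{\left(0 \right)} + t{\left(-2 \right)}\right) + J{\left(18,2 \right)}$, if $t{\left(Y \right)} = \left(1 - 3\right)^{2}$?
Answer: $23$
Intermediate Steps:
$J{\left(d,S \right)} = 19$
$t{\left(Y \right)} = 4$ ($t{\left(Y \right)} = \left(-2\right)^{2} = 4$)
$q{\left(s \right)} = s^{3}$
$\left(q{\left(0 \right)} + t{\left(-2 \right)}\right) + J{\left(18,2 \right)} = \left(0^{3} + 4\right) + 19 = \left(0 + 4\right) + 19 = 4 + 19 = 23$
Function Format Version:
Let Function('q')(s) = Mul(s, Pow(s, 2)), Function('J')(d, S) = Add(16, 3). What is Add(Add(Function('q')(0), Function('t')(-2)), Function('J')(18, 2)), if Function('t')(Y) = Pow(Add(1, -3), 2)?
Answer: 23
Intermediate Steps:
Function('J')(d, S) = 19
Function('t')(Y) = 4 (Function('t')(Y) = Pow(-2, 2) = 4)
Function('q')(s) = Pow(s, 3)
Add(Add(Function('q')(0), Function('t')(-2)), Function('J')(18, 2)) = Add(Add(Pow(0, 3), 4), 19) = Add(Add(0, 4), 19) = Add(4, 19) = 23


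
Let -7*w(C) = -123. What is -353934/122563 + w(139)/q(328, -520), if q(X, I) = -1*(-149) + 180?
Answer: -114290679/40323227 ≈ -2.8344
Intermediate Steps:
w(C) = 123/7 (w(C) = -⅐*(-123) = 123/7)
q(X, I) = 329 (q(X, I) = 149 + 180 = 329)
-353934/122563 + w(139)/q(328, -520) = -353934/122563 + (123/7)/329 = -353934*1/122563 + (123/7)*(1/329) = -50562/17509 + 123/2303 = -114290679/40323227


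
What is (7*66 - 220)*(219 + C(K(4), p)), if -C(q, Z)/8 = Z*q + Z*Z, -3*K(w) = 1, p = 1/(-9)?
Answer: 4285094/81 ≈ 52902.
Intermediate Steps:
p = -1/9 ≈ -0.11111
K(w) = -1/3 (K(w) = -1/3*1 = -1/3)
C(q, Z) = -8*Z**2 - 8*Z*q (C(q, Z) = -8*(Z*q + Z*Z) = -8*(Z*q + Z**2) = -8*(Z**2 + Z*q) = -8*Z**2 - 8*Z*q)
(7*66 - 220)*(219 + C(K(4), p)) = (7*66 - 220)*(219 - 8*(-1/9)*(-1/9 - 1/3)) = (462 - 220)*(219 - 8*(-1/9)*(-4/9)) = 242*(219 - 32/81) = 242*(17707/81) = 4285094/81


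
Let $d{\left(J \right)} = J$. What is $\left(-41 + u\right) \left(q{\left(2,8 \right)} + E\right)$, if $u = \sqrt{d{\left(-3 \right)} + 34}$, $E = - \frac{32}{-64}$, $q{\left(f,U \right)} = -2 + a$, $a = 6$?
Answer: $- \frac{369}{2} + \frac{9 \sqrt{31}}{2} \approx -159.45$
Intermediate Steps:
$q{\left(f,U \right)} = 4$ ($q{\left(f,U \right)} = -2 + 6 = 4$)
$E = \frac{1}{2}$ ($E = \left(-32\right) \left(- \frac{1}{64}\right) = \frac{1}{2} \approx 0.5$)
$u = \sqrt{31}$ ($u = \sqrt{-3 + 34} = \sqrt{31} \approx 5.5678$)
$\left(-41 + u\right) \left(q{\left(2,8 \right)} + E\right) = \left(-41 + \sqrt{31}\right) \left(4 + \frac{1}{2}\right) = \left(-41 + \sqrt{31}\right) \frac{9}{2} = - \frac{369}{2} + \frac{9 \sqrt{31}}{2}$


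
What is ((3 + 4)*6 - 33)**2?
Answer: 81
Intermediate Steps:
((3 + 4)*6 - 33)**2 = (7*6 - 33)**2 = (42 - 33)**2 = 9**2 = 81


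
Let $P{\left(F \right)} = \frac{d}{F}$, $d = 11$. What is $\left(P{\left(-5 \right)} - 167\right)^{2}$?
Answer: $\frac{715716}{25} \approx 28629.0$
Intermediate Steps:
$P{\left(F \right)} = \frac{11}{F}$
$\left(P{\left(-5 \right)} - 167\right)^{2} = \left(\frac{11}{-5} - 167\right)^{2} = \left(11 \left(- \frac{1}{5}\right) - 167\right)^{2} = \left(- \frac{11}{5} - 167\right)^{2} = \left(- \frac{846}{5}\right)^{2} = \frac{715716}{25}$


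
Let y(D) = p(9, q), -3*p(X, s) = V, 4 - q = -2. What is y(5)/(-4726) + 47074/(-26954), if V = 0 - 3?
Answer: -111249339/63692302 ≈ -1.7467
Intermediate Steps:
q = 6 (q = 4 - 1*(-2) = 4 + 2 = 6)
V = -3
p(X, s) = 1 (p(X, s) = -⅓*(-3) = 1)
y(D) = 1
y(5)/(-4726) + 47074/(-26954) = 1/(-4726) + 47074/(-26954) = 1*(-1/4726) + 47074*(-1/26954) = -1/4726 - 23537/13477 = -111249339/63692302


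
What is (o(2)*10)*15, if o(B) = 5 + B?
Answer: 1050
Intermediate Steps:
(o(2)*10)*15 = ((5 + 2)*10)*15 = (7*10)*15 = 70*15 = 1050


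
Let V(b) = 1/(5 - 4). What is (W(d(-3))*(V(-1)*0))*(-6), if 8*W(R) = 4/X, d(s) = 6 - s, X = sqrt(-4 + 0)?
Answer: 0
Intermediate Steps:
X = 2*I (X = sqrt(-4) = 2*I ≈ 2.0*I)
V(b) = 1 (V(b) = 1/1 = 1)
W(R) = -I/4 (W(R) = (4/((2*I)))/8 = (4*(-I/2))/8 = (-2*I)/8 = -I/4)
(W(d(-3))*(V(-1)*0))*(-6) = ((-I/4)*(1*0))*(-6) = (-I/4*0)*(-6) = 0*(-6) = 0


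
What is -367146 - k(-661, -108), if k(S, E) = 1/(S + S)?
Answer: -485367011/1322 ≈ -3.6715e+5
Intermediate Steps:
k(S, E) = 1/(2*S)
-367146 - k(-661, -108) = -367146 - 1/(2*(-661)) = -367146 - (-1)/(2*661) = -367146 - 1*(-1/1322) = -367146 + 1/1322 = -485367011/1322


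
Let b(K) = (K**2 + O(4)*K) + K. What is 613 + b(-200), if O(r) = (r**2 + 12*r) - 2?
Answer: 28013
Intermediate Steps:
O(r) = -2 + r**2 + 12*r
b(K) = K**2 + 63*K (b(K) = (K**2 + (-2 + 4**2 + 12*4)*K) + K = (K**2 + (-2 + 16 + 48)*K) + K = (K**2 + 62*K) + K = K**2 + 63*K)
613 + b(-200) = 613 - 200*(63 - 200) = 613 - 200*(-137) = 613 + 27400 = 28013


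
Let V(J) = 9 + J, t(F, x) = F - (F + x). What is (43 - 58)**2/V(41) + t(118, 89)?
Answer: -169/2 ≈ -84.500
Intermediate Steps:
t(F, x) = -x (t(F, x) = F + (-F - x) = -x)
(43 - 58)**2/V(41) + t(118, 89) = (43 - 58)**2/(9 + 41) - 1*89 = (-15)**2/50 - 89 = 225*(1/50) - 89 = 9/2 - 89 = -169/2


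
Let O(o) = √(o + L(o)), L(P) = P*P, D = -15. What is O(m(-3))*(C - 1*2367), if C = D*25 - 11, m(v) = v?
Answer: -2753*√6 ≈ -6743.4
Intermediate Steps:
L(P) = P²
C = -386 (C = -15*25 - 11 = -375 - 11 = -386)
O(o) = √(o + o²)
O(m(-3))*(C - 1*2367) = √(-3*(1 - 3))*(-386 - 1*2367) = √(-3*(-2))*(-386 - 2367) = √6*(-2753) = -2753*√6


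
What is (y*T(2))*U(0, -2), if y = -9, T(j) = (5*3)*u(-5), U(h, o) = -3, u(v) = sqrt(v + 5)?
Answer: 0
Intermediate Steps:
u(v) = sqrt(5 + v)
T(j) = 0 (T(j) = (5*3)*sqrt(5 - 5) = 15*sqrt(0) = 15*0 = 0)
(y*T(2))*U(0, -2) = -9*0*(-3) = 0*(-3) = 0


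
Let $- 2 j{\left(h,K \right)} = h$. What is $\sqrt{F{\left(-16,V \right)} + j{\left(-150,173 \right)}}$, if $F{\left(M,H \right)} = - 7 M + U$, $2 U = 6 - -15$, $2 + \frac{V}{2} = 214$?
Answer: $\frac{\sqrt{790}}{2} \approx 14.053$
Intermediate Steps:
$V = 424$ ($V = -4 + 2 \cdot 214 = -4 + 428 = 424$)
$U = \frac{21}{2}$ ($U = \frac{6 - -15}{2} = \frac{6 + 15}{2} = \frac{1}{2} \cdot 21 = \frac{21}{2} \approx 10.5$)
$j{\left(h,K \right)} = - \frac{h}{2}$
$F{\left(M,H \right)} = \frac{21}{2} - 7 M$ ($F{\left(M,H \right)} = - 7 M + \frac{21}{2} = \frac{21}{2} - 7 M$)
$\sqrt{F{\left(-16,V \right)} + j{\left(-150,173 \right)}} = \sqrt{\left(\frac{21}{2} - -112\right) - -75} = \sqrt{\left(\frac{21}{2} + 112\right) + 75} = \sqrt{\frac{245}{2} + 75} = \sqrt{\frac{395}{2}} = \frac{\sqrt{790}}{2}$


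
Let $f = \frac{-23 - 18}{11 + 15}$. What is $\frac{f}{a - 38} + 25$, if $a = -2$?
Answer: $\frac{26041}{1040} \approx 25.039$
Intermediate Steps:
$f = - \frac{41}{26} \approx -1.5769$
$\frac{f}{a - 38} + 25 = \frac{1}{-2 - 38} \left(- \frac{41}{26}\right) + 25 = \frac{1}{-40} \left(- \frac{41}{26}\right) + 25 = \left(- \frac{1}{40}\right) \left(- \frac{41}{26}\right) + 25 = \frac{41}{1040} + 25 = \frac{26041}{1040}$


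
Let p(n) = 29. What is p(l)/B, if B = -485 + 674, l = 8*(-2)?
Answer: 29/189 ≈ 0.15344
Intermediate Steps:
l = -16
B = 189
p(l)/B = 29/189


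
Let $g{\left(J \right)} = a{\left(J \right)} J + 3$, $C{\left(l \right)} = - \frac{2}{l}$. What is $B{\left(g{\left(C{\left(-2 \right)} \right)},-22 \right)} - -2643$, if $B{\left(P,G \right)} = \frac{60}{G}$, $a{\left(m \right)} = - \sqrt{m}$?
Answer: $\frac{29043}{11} \approx 2640.3$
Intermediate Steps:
$g{\left(J \right)} = 3 - J^{\frac{3}{2}}$ ($g{\left(J \right)} = - \sqrt{J} J + 3 = - J^{\frac{3}{2}} + 3 = 3 - J^{\frac{3}{2}}$)
$B{\left(g{\left(C{\left(-2 \right)} \right)},-22 \right)} - -2643 = \frac{60}{-22} - -2643 = 60 \left(- \frac{1}{22}\right) + 2643 = - \frac{30}{11} + 2643 = \frac{29043}{11}$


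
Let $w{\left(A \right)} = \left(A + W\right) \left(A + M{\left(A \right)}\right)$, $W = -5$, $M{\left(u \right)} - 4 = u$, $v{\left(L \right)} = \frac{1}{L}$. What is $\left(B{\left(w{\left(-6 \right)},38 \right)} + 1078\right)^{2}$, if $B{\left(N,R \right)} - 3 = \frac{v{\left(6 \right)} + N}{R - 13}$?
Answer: $\frac{26464457041}{22500} \approx 1.1762 \cdot 10^{6}$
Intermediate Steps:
$M{\left(u \right)} = 4 + u$
$w{\left(A \right)} = \left(-5 + A\right) \left(4 + 2 A\right)$ ($w{\left(A \right)} = \left(A - 5\right) \left(A + \left(4 + A\right)\right) = \left(-5 + A\right) \left(4 + 2 A\right)$)
$B{\left(N,R \right)} = 3 + \frac{\frac{1}{6} + N}{-13 + R}$ ($B{\left(N,R \right)} = 3 + \frac{\frac{1}{6} + N}{R - 13} = 3 + \frac{\frac{1}{6} + N}{-13 + R}$)
$\left(B{\left(w{\left(-6 \right)},38 \right)} + 1078\right)^{2} = \left(\frac{- \frac{233}{6} - \left(-16 - 72\right) + 3 \cdot 38}{-13 + 38} + 1078\right)^{2} = \left(\frac{- \frac{233}{6} + \left(-20 + 36 + 2 \cdot 36\right) + 114}{25} + 1078\right)^{2} = \left(\frac{- \frac{233}{6} + \left(-20 + 36 + 72\right) + 114}{25} + 1078\right)^{2} = \left(\frac{- \frac{233}{6} + 88 + 114}{25} + 1078\right)^{2} = \left(\frac{1}{25} \cdot \frac{979}{6} + 1078\right)^{2} = \left(\frac{979}{150} + 1078\right)^{2} = \left(\frac{162679}{150}\right)^{2} = \frac{26464457041}{22500}$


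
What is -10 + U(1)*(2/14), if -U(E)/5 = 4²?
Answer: -150/7 ≈ -21.429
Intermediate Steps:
U(E) = -80 (U(E) = -5*4² = -5*16 = -80)
-10 + U(1)*(2/14) = -10 - 160/14 = -10 - 80*⅐ = -10 - 80/7 = -150/7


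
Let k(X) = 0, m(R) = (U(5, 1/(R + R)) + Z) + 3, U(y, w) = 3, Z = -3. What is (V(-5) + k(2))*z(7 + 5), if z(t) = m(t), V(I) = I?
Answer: -15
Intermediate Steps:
m(R) = 3 (m(R) = (3 - 3) + 3 = 0 + 3 = 3)
z(t) = 3
(V(-5) + k(2))*z(7 + 5) = (-5 + 0)*3 = -5*3 = -15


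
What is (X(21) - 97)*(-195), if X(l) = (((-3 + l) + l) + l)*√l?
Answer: 18915 - 11700*√21 ≈ -34701.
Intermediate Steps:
X(l) = √l*(-3 + 3*l) (X(l) = ((-3 + 2*l) + l)*√l = (-3 + 3*l)*√l = √l*(-3 + 3*l))
(X(21) - 97)*(-195) = (3*√21*(-1 + 21) - 97)*(-195) = (3*√21*20 - 97)*(-195) = (60*√21 - 97)*(-195) = (-97 + 60*√21)*(-195) = 18915 - 11700*√21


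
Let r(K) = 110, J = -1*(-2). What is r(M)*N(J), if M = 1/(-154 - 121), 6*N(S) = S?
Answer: 110/3 ≈ 36.667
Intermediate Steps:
J = 2
N(S) = S/6
M = -1/275 (M = 1/(-275) = -1/275 ≈ -0.0036364)
r(M)*N(J) = 110*((1/6)*2) = 110*(1/3) = 110/3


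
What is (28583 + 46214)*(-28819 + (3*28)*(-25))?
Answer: -2312648443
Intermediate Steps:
(28583 + 46214)*(-28819 + (3*28)*(-25)) = 74797*(-28819 + 84*(-25)) = 74797*(-28819 - 2100) = 74797*(-30919) = -2312648443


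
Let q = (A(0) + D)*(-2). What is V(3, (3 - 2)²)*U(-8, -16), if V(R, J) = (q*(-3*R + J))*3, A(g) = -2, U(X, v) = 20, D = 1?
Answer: -960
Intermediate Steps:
q = 2 (q = (-2 + 1)*(-2) = -1*(-2) = 2)
V(R, J) = -18*R + 6*J (V(R, J) = (2*(-3*R + J))*3 = (2*(J - 3*R))*3 = (-6*R + 2*J)*3 = -18*R + 6*J)
V(3, (3 - 2)²)*U(-8, -16) = (-18*3 + 6*(3 - 2)²)*20 = (-54 + 6*1²)*20 = (-54 + 6*1)*20 = (-54 + 6)*20 = -48*20 = -960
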